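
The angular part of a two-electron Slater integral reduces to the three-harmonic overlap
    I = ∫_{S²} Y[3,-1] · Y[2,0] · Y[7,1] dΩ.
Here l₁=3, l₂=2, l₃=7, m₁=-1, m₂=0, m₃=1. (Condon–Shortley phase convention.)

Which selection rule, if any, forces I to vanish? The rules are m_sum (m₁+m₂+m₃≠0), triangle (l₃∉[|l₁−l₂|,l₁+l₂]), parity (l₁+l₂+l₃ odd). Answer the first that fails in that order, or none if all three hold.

Σmᵢ = 0  ✓
l₃∈[|l₁−l₂|,l₁+l₂]=[1,5] required, l₃=7 fails  ✗
Σlᵢ = 12 ⇒ even

triangle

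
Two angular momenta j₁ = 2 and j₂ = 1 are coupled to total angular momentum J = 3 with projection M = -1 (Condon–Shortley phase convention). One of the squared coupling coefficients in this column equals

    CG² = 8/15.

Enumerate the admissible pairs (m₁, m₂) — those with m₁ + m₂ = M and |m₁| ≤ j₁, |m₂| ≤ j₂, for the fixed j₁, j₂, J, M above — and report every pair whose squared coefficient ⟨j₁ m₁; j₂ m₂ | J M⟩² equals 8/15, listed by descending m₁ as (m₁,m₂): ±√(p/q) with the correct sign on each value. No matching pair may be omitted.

Admissible pairs with m₁+m₂ = M = -1: (-2,1), (-1,0), (0,-1)
  (m₁,m₂)=(0,-1): CG² = 2/5, CG = +√(2/5)
  (m₁,m₂)=(-1,0): CG² = 8/15, CG = +√(8/15)   ← matches the target
  (m₁,m₂)=(-2,1): CG² = 1/15, CG = +√(1/15)
Pairs with CG² = 8/15: (-1,0): +√(8/15)

(-1,0): +√(8/15)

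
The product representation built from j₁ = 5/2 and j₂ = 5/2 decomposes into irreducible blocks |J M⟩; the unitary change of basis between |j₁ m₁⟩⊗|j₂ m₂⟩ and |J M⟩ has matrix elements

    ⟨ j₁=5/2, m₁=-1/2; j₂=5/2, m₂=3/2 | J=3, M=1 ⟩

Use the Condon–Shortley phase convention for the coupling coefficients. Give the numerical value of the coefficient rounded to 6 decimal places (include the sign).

+√(1/30) ≈ +0.182574

j₁+j₂−J=2  J+j₁−j₂=3  J−j₁+j₂=3  j₁+j₂+J+1=9
(j₁±m₁, j₂±m₂, J±M) = (2,3,4,1,4,2)
P² = 96/5
sum k=1..2:
  [1] −1/12 = -1/12
  [2] +1/8 = 1/8
S = 1/24
C² = P²·S² = 1/30 ; C = +0.182574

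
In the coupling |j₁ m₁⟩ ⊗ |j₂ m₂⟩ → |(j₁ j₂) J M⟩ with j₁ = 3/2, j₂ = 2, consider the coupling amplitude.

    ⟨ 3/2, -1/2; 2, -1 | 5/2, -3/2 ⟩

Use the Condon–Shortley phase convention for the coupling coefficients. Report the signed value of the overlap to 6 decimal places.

+0.169031

j₁+j₂−J=1  J+j₁−j₂=2  J−j₁+j₂=3  j₁+j₂+J+1=7
(j₁±m₁, j₂±m₂, J±M) = (1,2,1,3,1,4)
P² = 144/35
sum k=0..1:
  [0] +1/4 = 1/4
  [1] −1/6 = -1/6
S = 1/12
C² = P²·S² = 1/35 ; C = +0.169031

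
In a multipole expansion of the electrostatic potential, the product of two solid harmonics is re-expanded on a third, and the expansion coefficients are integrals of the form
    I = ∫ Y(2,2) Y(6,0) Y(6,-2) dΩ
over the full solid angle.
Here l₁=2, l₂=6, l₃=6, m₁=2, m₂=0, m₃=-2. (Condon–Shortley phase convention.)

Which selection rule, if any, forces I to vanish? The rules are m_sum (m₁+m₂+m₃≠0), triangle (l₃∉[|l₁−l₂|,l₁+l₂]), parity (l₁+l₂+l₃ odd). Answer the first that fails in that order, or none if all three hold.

azimuthal sum: 2 + 0 − 2 = 0  ✓
4 ≤ 6 ≤ 8 (triangle on l)  ✓
L = 2 + 6 + 6 = 14 (even)  ✓

none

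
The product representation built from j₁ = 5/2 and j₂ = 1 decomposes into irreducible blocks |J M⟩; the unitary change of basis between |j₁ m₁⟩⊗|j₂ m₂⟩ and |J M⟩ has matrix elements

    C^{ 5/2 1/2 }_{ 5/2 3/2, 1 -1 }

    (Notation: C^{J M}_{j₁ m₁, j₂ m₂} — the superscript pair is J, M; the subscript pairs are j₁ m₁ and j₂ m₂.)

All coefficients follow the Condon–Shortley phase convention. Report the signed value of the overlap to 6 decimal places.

triangle: 1!*4!*1!/7! = 24/5040
(j±m)!: 4!*1!*0!*2!*3!*2! = 576
prefactor² = (2J+1)*Δ*N² = 576/35
  k=0: +1/(0!*1!*1!*0!*3!*1!) = 1/6
Σ = 1/6  ⇒  CG² = 576/35*(1/6)² = 16/35
CG = +√(16/35) = +0.676123

+√(16/35) = +0.676123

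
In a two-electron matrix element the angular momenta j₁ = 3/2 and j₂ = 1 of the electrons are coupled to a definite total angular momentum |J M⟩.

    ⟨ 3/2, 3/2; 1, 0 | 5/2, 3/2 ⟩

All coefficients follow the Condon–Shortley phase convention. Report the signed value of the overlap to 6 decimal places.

√[6·0!3!2!/6! · 3!0!1!1!4!1!] = √(72/5)
  +(−1)^0/∏(0,0,0,1,3,1)! = 1/6  (running 1/6)
⟨..|..⟩ = √(72/5)·(1/6) = +0.632456

+0.632456  (= +√(2/5))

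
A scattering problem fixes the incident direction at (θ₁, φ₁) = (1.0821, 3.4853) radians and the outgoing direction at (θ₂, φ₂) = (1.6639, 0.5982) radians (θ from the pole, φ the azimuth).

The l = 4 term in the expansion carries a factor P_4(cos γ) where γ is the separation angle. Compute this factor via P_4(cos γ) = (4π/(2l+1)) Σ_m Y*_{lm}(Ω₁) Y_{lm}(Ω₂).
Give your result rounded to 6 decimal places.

Expand P_4 via completeness: Σ_{m} conj(Y_{4,m}) at Ω₁ times Y_{4,m} at Ω₂ —
  m=-4: Y*=+0.052370+0.263808i  Y=-0.318581-0.296071i  product +0.061422-0.099549i
  m=-3: Y*=-0.207848-0.347000i  Y=+0.025492+0.111997i  product +0.033564-0.032124i
  m=-2: Y*=+0.109418+0.089832i  Y=-0.113943+0.289984i  product -0.038518+0.021494i
  m=-1: Y*=+0.269041+0.096293i  Y=+0.106373-0.072493i  product +0.035599-0.009261i
  m=+0: Y*=-0.202255-0.000000i  Y=+0.290203+0.000000i  product -0.058695-0.000000i
  m=+1: Y*=-0.269041+0.096293i  Y=-0.106373-0.072493i  product +0.035599+0.009261i
  m=+2: Y*=+0.109418-0.089832i  Y=-0.113943-0.289984i  product -0.038518-0.021494i
  m=+3: Y*=+0.207848-0.347000i  Y=-0.025492+0.111997i  product +0.033564+0.032124i
  m=+4: Y*=+0.052370-0.263808i  Y=-0.318581+0.296071i  product +0.061422+0.099549i
Σ over m = +0.125441+0.000000i; ×(4π/9) → +0.175149+0.000000i. Real part: 0.175149

0.175149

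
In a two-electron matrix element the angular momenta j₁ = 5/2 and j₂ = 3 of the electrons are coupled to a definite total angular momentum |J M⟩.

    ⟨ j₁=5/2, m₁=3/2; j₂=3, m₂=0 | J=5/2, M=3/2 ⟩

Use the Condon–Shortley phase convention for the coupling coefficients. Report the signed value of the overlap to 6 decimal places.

-0.483046  (= −√(7/30))

√[6·3!2!3!/9! · 4!1!3!3!4!1!] = √(864/35)
  +(−1)^0/∏(0,3,1,3,1,0)! = 1/36  (running 1/36)
  +(−1)^1/∏(1,2,0,2,2,1)! = -1/8  (running -7/72)
⟨..|..⟩ = √(864/35)·(-7/72) = -0.483046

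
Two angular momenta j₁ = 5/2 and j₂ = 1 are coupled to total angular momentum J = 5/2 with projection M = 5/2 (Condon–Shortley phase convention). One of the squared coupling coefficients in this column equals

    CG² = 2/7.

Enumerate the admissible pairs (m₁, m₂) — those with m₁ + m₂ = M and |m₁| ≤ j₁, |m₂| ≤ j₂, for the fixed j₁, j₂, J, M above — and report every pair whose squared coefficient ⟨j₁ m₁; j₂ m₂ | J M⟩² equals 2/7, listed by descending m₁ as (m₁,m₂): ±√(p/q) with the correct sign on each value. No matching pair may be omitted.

Admissible pairs with m₁+m₂ = M = 5/2: (3/2,1), (5/2,0)
  (m₁,m₂)=(5/2,0): CG² = 5/7, CG = +√(5/7)
  (m₁,m₂)=(3/2,1): CG² = 2/7, CG = −√(2/7)   ← matches the target
Pairs with CG² = 2/7: (3/2,1): −√(2/7)

(3/2,1): −√(2/7)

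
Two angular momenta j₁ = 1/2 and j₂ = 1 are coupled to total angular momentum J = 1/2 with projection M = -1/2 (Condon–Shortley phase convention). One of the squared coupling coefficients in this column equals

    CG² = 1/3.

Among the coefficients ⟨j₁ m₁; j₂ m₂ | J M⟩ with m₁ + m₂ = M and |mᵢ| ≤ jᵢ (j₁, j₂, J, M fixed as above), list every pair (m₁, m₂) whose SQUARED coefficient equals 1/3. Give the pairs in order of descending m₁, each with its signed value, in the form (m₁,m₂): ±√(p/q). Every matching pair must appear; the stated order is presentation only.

Admissible pairs with m₁+m₂ = M = -1/2: (-1/2,0), (1/2,-1)
  (m₁,m₂)=(1/2,-1): CG² = 2/3, CG = +√(2/3)
  (m₁,m₂)=(-1/2,0): CG² = 1/3, CG = −√(1/3)   ← matches the target
Pairs with CG² = 1/3: (-1/2,0): −√(1/3)

(-1/2,0): −√(1/3)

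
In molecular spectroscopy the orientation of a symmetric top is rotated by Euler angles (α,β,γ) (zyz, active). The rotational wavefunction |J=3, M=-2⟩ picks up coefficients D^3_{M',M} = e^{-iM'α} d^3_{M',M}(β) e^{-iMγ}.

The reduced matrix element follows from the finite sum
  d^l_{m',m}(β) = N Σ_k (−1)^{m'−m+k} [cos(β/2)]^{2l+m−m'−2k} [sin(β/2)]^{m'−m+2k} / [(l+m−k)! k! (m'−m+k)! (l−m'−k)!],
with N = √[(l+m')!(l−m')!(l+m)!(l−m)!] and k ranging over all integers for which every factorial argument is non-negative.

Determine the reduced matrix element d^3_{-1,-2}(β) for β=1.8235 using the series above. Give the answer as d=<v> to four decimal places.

d=0.5023

d^3_{-1,-2}(β=1.8235) via the finite sum:
c=cos(1.823500/2)=0.612363, s=sin(1.823500/2)=0.790577; N=√[2·24·1·120]=75.894664
The bounds max(0,m−m')=0 and min(l+m,l−m')=1 give 2 terms
  k=0: (−1)^1·75.8947/(24)·0.6124^5·0.7906^1 = -0.215273
  k=1: (−1)^2·75.8947/(12)·0.6124^3·0.7906^3 = +0.717611
d^3_{-1,-2}(1.8235) = -0.215273 +0.717611 = +0.502338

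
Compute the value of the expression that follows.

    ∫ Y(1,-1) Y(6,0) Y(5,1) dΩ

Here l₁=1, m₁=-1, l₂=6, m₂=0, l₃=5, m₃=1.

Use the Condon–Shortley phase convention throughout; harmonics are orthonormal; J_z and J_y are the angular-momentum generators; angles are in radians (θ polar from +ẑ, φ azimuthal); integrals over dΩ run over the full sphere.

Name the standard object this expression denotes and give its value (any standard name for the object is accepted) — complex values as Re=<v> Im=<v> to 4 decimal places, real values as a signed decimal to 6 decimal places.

This is a Gaunt coefficient — the integral of a triple product of spherical harmonics over the sphere.
Rules hold: Σm=0, L=12 even, 5≤5≤7.
N = 3·13·11 = 429
Δ = 2!·0!·10!/13! = 1/858
Racah Σ t=1..1: t=1:−1/14400 = -1/14400
⇒ 3j(1 6 5; 0 0 0)² = 6/143, sgn +1
Racah Σ t=2..2: t=2:+1/34560 = 1/34560
⇒ 3j(1 6 5; -1 0 1)² = 5/286, sgn +1
4πI² = N·(3j₀)²·(3jₘ)² = 45/143
I = +1·√(0.314685/4π) = 0.15824621

Gaunt coefficient, +0.158246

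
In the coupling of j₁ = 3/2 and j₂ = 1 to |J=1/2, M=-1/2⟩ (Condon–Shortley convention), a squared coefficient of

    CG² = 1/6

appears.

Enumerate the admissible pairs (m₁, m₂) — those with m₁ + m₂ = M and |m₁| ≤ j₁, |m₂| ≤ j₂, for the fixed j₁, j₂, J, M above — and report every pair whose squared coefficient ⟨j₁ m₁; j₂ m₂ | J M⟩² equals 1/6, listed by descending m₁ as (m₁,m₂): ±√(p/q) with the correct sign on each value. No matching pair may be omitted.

Admissible pairs with m₁+m₂ = M = -1/2: (-3/2,1), (-1/2,0), (1/2,-1)
  (m₁,m₂)=(1/2,-1): CG² = 1/6, CG = +√(1/6)   ← matches the target
  (m₁,m₂)=(-1/2,0): CG² = 1/3, CG = −√(1/3)
  (m₁,m₂)=(-3/2,1): CG² = 1/2, CG = +√(1/2)
Pairs with CG² = 1/6: (1/2,-1): +√(1/6)

(1/2,-1): +√(1/6)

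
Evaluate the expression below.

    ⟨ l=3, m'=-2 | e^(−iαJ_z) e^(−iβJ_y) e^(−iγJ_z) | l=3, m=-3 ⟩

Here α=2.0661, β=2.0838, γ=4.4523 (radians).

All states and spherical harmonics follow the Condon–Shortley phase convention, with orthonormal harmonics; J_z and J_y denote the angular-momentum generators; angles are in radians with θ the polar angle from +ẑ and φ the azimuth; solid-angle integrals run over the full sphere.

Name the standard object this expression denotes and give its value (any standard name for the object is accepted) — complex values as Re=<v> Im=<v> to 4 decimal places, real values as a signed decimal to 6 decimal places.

This is a Wigner D-matrix element — the rotation-matrix element ⟨l m'| R(α,β,γ) |l m⟩ in the angular-momentum basis.
D^3_{-2,-3}(2.0661,2.0838,4.4523) = e^{-i·-2·2.0661}·d^3_{-2,-3}(2.0838)·e^{-i·-3·4.4523}. Compute d first:
Half-angle: c=0.504581, s=0.863364. N=√(1·120·1·720)=293.938769
k: max(0,(-3)−(-2))=0 … min(3+(-3),3−(-2))=0
  k=0: (−1)^1·293.9388/(120)·0.5046^5·0.8634^1 = -0.069171
d^3_{-2,-3}(2.0838) = -0.069171
Attach z-rotation phases: D = e^{-i(-2)(2.0661)}·(-0.069171)·e^{-i(-3)(4.4523)} = -0.014442+0.067646i

Wigner D-matrix element, Re=-0.0144 Im=0.0676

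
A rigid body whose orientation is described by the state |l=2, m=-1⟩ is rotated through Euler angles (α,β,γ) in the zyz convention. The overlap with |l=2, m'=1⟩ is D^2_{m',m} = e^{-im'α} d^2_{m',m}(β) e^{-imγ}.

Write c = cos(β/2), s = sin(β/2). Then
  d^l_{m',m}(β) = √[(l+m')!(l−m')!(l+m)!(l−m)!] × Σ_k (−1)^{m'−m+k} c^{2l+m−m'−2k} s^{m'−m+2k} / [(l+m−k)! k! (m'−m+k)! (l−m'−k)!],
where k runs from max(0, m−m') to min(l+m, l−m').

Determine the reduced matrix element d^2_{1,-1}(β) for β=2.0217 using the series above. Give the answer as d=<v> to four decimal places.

d^2_{1,-1}(β=2.0217) via the finite sum:
c=cos(2.021700/2)=0.531141, s=sin(2.021700/2)=0.847284; N=√[6·1·1·6]=6.000000
k∈{0,1} keeps every argument non-negative
  k=0: (−1)^2·6.0000/(2)·0.5311^2·0.8473^2 = +0.607572
  k=1: (−1)^3·6.0000/(6)·0.5311^0·0.8473^4 = -0.515365
d^2_{1,-1}(2.0217) = +0.607572 -0.515365 = +0.092207

d=0.0922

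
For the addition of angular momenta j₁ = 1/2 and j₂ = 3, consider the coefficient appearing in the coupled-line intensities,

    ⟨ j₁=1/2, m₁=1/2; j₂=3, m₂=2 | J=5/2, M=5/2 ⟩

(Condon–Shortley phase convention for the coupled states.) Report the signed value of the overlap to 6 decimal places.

triangle: 1!*0!*5!/7! = 120/5040
(j±m)!: 1!*0!*5!*1!*5!*0! = 14400
prefactor² = (2J+1)*Δ*N² = 14400/7
  k=0: +1/(0!*1!*0!*5!*0!*0!) = 1/120
Σ = 1/120  ⇒  CG² = 14400/7*(1/120)² = 1/7
CG = +√(1/7) = +0.377964

+√(1/7) ≈ +0.377964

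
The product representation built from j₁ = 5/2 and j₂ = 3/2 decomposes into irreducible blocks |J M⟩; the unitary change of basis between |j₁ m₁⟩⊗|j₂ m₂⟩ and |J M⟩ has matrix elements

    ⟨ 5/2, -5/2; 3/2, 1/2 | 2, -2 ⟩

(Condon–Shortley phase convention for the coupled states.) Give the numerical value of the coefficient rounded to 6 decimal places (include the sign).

√[5·2!3!1!/7! · 0!5!2!1!0!4!] = √(480/7)
  +(−1)^2/∏(2,0,3,0,0,1)! = 1/12  (running 1/12)
⟨..|..⟩ = √(480/7)·(1/12) = +0.690066

+√(10/21) ≈ +0.690066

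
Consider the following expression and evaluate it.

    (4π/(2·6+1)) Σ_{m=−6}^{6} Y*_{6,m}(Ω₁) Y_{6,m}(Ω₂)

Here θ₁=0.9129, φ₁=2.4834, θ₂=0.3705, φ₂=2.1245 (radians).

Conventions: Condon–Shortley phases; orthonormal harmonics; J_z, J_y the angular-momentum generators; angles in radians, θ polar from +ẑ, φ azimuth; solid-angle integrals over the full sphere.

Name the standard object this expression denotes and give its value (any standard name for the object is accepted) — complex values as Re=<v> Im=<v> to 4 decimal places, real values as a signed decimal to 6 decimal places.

Legendre polynomial (addition theorem), -0.412908

This sum is the spherical-harmonic addition theorem: it equals the Legendre polynomial P_l(cos γ) of the angle γ between the two directions.
Addition theorem: P_6(cos γ) = (4π/13) Σ_m Y*_{lm}(Ω₁) Y_{lm}(Ω₂), m = −6…6:
  term(m=-6) = (-0.000071, 0.000108)   from Y*(Ω₁)=(-0.081969, 0.085685), Y(Ω₂)=(0.001071, -0.000196)
  term(m=-5) = (-0.000684, 0.003005)   from Y*(Ω₁)=(0.313881, -0.047236), Y(Ω₂)=(-0.003538, 0.009040)
  term(m=-4) = (0.003080, 0.022639)   from Y*(Ω₁)=(-0.380210, -0.212086), Y(Ω₂)=(-0.031510, -0.041968)
  term(m=-3) = (0.019681, 0.036537)   from Y*(Ω₁)=(0.086264, 0.201900), Y(Ω₂)=(0.188249, -0.017048)
  term(m=-2) = (-0.075268, -0.065723)   from Y*(Ω₁)=(-0.057324, 0.220438), Y(Ω₂)=(-0.196094, 0.392442)
  term(m=-1) = (-0.160089, -0.060057)   from Y*(Ω₁)=(0.252840, -0.195499), Y(Ω₂)=(-0.281316, -0.455047)
  term(m=+0) = (-0.000453, 0.000000)   from Y*(Ω₁)=(0.146063, -0.000000), Y(Ω₂)=(-0.003101, 0.000000)
  term(m=+1) = (-0.160089, 0.060057)   from Y*(Ω₁)=(-0.252840, -0.195499), Y(Ω₂)=(0.281316, -0.455047)
  term(m=+2) = (-0.075268, 0.065723)   from Y*(Ω₁)=(-0.057324, -0.220438), Y(Ω₂)=(-0.196094, -0.392442)
  term(m=+3) = (0.019681, -0.036537)   from Y*(Ω₁)=(-0.086264, 0.201900), Y(Ω₂)=(-0.188249, -0.017048)
  term(m=+4) = (0.003080, -0.022639)   from Y*(Ω₁)=(-0.380210, 0.212086), Y(Ω₂)=(-0.031510, 0.041968)
  term(m=+5) = (-0.000684, -0.003005)   from Y*(Ω₁)=(-0.313881, -0.047236), Y(Ω₂)=(0.003538, 0.009040)
  term(m=+6) = (-0.000071, -0.000108)   from Y*(Ω₁)=(-0.081969, -0.085685), Y(Ω₂)=(0.001071, 0.000196)
Σ over m = (-0.427156, 0.000000); ×(4π/13) → (-0.412908, 0.000000). Real part: -0.412908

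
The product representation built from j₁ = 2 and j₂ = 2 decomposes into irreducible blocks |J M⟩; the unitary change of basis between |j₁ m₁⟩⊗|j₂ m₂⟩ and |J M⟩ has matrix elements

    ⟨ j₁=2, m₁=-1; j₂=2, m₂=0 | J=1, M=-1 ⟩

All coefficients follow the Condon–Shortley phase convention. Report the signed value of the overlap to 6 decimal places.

√[3·3!1!1!/6! · 1!3!2!2!0!2!] = √(6/5)
  +(−1)^2/∏(2,1,1,0,0,1)! = 1/2  (running 1/2)
⟨..|..⟩ = √(6/5)·(1/2) = +0.547723

+√(3/10) = +0.547723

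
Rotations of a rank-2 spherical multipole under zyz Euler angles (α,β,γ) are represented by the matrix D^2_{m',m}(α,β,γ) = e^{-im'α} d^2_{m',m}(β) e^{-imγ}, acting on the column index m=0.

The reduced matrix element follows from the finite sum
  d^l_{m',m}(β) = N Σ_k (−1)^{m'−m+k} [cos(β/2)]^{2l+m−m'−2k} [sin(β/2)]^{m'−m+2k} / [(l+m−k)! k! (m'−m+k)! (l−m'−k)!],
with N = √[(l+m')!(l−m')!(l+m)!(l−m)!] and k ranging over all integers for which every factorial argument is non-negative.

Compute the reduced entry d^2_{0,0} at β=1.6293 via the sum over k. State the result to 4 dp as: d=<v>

d^2_{0,0}(β=1.6293) via the finite sum:
c=cos(1.629300/2)=0.686123, s=sin(1.629300/2)=0.727486; N=√[2·2·2·2]=4.000000
k∈{0,1,2} keeps every argument non-negative
  k=0: (−1)^0·4.0000/(4)·0.6861^4·0.7275^0 = +0.221620
  k=1: (−1)^1·4.0000/(1)·0.6861^2·0.7275^2 = -0.996581
  k=2: (−1)^2·4.0000/(4)·0.6861^0·0.7275^4 = +0.280090
d^2_{0,0}(1.6293) = +0.221620 -0.996581 +0.280090 = -0.494872

d=-0.4949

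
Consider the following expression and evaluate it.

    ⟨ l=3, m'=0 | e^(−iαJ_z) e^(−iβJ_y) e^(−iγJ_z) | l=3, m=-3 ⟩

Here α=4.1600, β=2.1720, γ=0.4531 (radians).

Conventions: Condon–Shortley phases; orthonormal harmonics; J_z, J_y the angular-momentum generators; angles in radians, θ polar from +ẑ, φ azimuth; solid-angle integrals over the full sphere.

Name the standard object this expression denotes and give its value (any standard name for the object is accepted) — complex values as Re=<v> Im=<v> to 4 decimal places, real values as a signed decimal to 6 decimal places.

Wigner D-matrix element, Re=-0.0658 Im=-0.3065

This is a Wigner D-matrix element — the rotation-matrix element ⟨l m'| R(α,β,γ) |l m⟩ in the angular-momentum basis.
First d^3_{0,-3}(β=2.1720), then the phase factors e^{-i(0)α} and e^{-i(-3)γ}:
Half-angle: c=0.466028, s=0.884770. N=√(6·6·1·720)=160.996894
The bounds max(0,m−m')=0 and min(l+m,l−m')=0 give 1 term
  k=0: (−1)^3·160.9969/(36)·0.4660^3·0.8848^3 = -0.313504
d^3_{0,-3}(2.1720) = -0.313504
D = (+1.000000+0.000000i)·(-0.313504)·(+0.209923+0.977718i) = -0.065812-0.306518i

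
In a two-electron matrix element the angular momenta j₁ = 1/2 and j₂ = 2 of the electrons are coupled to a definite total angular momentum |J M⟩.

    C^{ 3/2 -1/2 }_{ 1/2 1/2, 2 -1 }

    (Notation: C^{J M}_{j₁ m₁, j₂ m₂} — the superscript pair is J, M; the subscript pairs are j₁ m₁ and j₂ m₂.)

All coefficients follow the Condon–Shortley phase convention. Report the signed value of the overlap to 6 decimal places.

+0.774597

√[4·1!0!3!/5! · 1!0!1!3!1!2!] = √(12/5)
  +(−1)^0/∏(0,1,0,1,0,2)! = 1/2  (running 1/2)
⟨..|..⟩ = √(12/5)·(1/2) = +0.774597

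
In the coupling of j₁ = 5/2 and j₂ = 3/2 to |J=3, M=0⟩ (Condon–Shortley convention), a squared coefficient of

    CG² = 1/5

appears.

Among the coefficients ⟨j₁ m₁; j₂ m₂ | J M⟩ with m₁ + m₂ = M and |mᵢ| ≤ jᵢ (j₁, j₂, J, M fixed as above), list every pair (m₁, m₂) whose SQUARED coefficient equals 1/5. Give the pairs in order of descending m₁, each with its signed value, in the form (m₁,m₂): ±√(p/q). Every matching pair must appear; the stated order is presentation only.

Admissible pairs with m₁+m₂ = M = 0: (-3/2,3/2), (-1/2,1/2), (1/2,-1/2), (3/2,-3/2)
  (m₁,m₂)=(3/2,-3/2): CG² = 3/10, CG = +√(3/10)
  (m₁,m₂)=(1/2,-1/2): CG² = 1/5, CG = +√(1/5)   ← matches the target
  (m₁,m₂)=(-1/2,1/2): CG² = 1/5, CG = −√(1/5)   ← matches the target
  (m₁,m₂)=(-3/2,3/2): CG² = 3/10, CG = −√(3/10)
Pairs with CG² = 1/5: (1/2,-1/2): +√(1/5); (-1/2,1/2): −√(1/5)

(1/2,-1/2): +√(1/5); (-1/2,1/2): −√(1/5)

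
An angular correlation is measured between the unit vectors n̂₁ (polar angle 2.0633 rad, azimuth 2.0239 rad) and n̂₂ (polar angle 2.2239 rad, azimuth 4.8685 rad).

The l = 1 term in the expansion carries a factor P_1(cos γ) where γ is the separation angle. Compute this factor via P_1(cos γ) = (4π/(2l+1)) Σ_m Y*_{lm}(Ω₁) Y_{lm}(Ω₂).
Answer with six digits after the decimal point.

-0.381856

Summing Y*_{l m}(θ₁,φ₁)·Y_{l m}(θ₂,φ₂) over m ∈ [−1, 1]; prefactor 4π/(2·1+1) = 4.188790:
  term(m=-1) = -0.07988 - 0.02445j   from Y*(Ω₁)=-0.13327 + 0.27371j, Y(Ω₂)=0.04266 + 0.27106j
  term(m=+0) = 0.06859 + 0.00000j   from Y*(Ω₁)=-0.23103 + 0.00000j, Y(Ω₂)=-0.29690 + 0.00000j
  term(m=+1) = -0.07988 + 0.02445j   from Y*(Ω₁)=0.13327 + 0.27371j, Y(Ω₂)=-0.04266 + 0.27106j
Σ over m = -0.09116 + 0.00000j; ×(4π/3) → -0.38186 + 0.00000j. Real part: -0.381856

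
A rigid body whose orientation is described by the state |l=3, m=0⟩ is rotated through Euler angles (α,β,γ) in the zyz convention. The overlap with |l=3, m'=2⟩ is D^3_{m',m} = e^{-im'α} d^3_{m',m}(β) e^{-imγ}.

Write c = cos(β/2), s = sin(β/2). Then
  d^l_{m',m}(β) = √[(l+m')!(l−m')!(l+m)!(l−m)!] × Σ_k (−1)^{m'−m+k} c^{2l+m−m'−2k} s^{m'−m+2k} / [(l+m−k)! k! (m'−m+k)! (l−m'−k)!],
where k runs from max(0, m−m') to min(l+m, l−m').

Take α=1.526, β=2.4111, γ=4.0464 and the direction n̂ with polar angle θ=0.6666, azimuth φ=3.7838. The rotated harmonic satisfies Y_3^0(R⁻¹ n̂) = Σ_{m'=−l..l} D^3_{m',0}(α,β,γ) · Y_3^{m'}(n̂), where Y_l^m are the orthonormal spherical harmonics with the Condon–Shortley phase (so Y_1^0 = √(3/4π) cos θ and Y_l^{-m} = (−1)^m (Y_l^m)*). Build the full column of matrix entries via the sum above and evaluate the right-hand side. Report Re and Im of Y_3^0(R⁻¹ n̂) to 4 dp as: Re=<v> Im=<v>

Need the full column D^3_{m',0} for m'=−3..3 at α=1.5260, β=2.4111, γ=4.0464.
cos(β/2)=0.357179, sin(β/2)=0.934036
d^3_{-3,0}: single k=3 term ⇒ +0.166060;  D = -0.022250-0.164563i
d^3_{-2,0}: k∈[2..3] ⇒ +0.077774 -0.531848 = -0.454074;  D = +0.452253-0.040627i
d^3_{-1,0}: k∈[1..3] ⇒ +0.018810 -0.385888 +0.879619 = +0.512541;  D = +0.022952+0.512026i
d^3_{0,0}: k∈[0..3] ⇒ +0.002076 -0.127795 +0.873915 -0.664020 = +0.084176;  D = +0.084176+0.000000i
d^3_{1,0}: k∈[0..2] ⇒ -0.018810 +0.385888 -0.879619 = -0.512541;  D = -0.022952+0.512026i
d^3_{2,0}: k∈[0..1] ⇒ +0.077774 -0.531848 = -0.454074;  D = +0.452253+0.040627i
d^3_{3,0}: single k=0 term ⇒ -0.166060;  D = +0.022250-0.164563i
Y_3^{m'}(θ=0.6666,φ=3.7838) and Σ D·Y over m':
  (-0.0222-0.1646i)·(+0.0344+0.0925i)  (+0.4523-0.0406i)·(+0.0867-0.2946i)  (+0.0230+0.5120i)·(-0.3342+0.2500i)  (+0.0842+0.0000i)·(+0.0259+0.0000i)  (-0.0230+0.5120i)·(+0.3342+0.2500i)  (+0.4523+0.0406i)·(+0.0867+0.2946i)  (+0.0222-0.1646i)·(-0.0344+0.0925i)
Y_3^0(R⁻¹ n̂) = -0.185708-0.000000i

Re=-0.1857 Im=0.0000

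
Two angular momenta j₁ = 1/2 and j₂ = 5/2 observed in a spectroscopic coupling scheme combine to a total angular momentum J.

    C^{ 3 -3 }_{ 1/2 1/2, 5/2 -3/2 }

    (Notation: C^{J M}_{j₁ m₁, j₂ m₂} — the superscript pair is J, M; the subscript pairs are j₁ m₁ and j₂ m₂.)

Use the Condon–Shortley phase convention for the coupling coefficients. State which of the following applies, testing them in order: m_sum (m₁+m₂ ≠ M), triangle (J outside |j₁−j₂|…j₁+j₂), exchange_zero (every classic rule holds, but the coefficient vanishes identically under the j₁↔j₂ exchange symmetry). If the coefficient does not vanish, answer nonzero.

m-sum: m₁+m₂ = 1/2+(-3/2) = -1, M = -3  ✗ ⇒ coefficient is 0

m_sum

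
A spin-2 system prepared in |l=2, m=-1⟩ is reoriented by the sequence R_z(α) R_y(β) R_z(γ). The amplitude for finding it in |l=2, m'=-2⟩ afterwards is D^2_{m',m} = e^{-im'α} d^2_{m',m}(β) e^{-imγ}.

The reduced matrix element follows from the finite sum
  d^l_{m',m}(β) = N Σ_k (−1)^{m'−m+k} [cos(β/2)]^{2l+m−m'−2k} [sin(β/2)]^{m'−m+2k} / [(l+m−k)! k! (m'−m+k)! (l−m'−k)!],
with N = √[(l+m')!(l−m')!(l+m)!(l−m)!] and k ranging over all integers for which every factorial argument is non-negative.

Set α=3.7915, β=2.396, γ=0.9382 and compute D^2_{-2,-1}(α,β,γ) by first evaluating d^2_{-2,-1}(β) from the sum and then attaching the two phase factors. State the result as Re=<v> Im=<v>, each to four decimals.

First d^2_{-2,-1}(β=2.3960), then the phase factors e^{-i(-2)α} and e^{-i(-1)γ}:
Half-angle: c=0.364221, s=0.931313. N=√(1·24·1·6)=12.000000
k: max(0,(-1)−(-2))=1 … min(2+(-1),2−(-2))=1
  k=1: (−1)^0·12.0000/(6)·0.3642^3·0.9313^1 = +0.089995
d^2_{-2,-1}(2.3960) = +0.089995
Phases: e^{-i·(-2)·3.7915}=+0.267677+0.963509i, e^{-i·(-1)·0.9382}=+0.591241+0.806495i ⇒ D=-0.055690+0.070696i

Re=-0.0557 Im=0.0707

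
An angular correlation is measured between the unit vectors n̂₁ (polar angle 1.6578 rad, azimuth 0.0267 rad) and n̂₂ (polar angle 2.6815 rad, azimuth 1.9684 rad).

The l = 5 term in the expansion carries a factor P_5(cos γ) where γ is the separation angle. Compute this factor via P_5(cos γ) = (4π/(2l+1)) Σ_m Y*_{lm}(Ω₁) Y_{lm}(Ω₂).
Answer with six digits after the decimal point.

Addition theorem: P_5(cos γ) = (4π/11) Σ_m Y*_{lm}(Ω₁) Y_{lm}(Ω₂), m = −5…5:
  m=-5: (0.451368, 0.060618) × (-0.007324, 0.003246) = (-0.003503, 0.001021)  (running Σ = (-0.003503, 0.001021))
  m=-4: (-0.124901, -0.013390) × (0.001003, 0.051112) = (0.000559, -0.006397)  (running Σ = (-0.002944, -0.005376))
  m=-3: (-0.317768, -0.025508) × (0.175238, 0.069583) = (-0.053910, -0.026581)  (running Σ = (-0.056854, -0.031957))
  m=-2: (0.142639, 0.007624) × (0.295253, -0.301103) = (0.044410, -0.040698)  (running Σ = (-0.012443, -0.072655))
  m=-1: (0.285622, 0.007628) × (-0.181488, -0.432144) = (-0.048541, -0.124814)  (running Σ = (-0.060984, -0.197470))
  m=0: (-0.147099, -0.000000) × (0.062049, 0.000000) = (-0.009127, -0.000000)  (running Σ = (-0.070111, -0.197470))
  m=1: (-0.285622, 0.007628) × (0.181488, -0.432144) = (-0.048541, 0.124814)  (running Σ = (-0.118652, -0.072655))
  m=2: (0.142639, -0.007624) × (0.295253, 0.301103) = (0.044410, 0.040698)  (running Σ = (-0.074242, -0.031957))
  m=3: (0.317768, -0.025508) × (-0.175238, 0.069583) = (-0.053910, 0.026581)  (running Σ = (-0.128152, -0.005376))
  m=4: (-0.124901, 0.013390) × (0.001003, -0.051112) = (0.000559, 0.006397)  (running Σ = (-0.127593, 0.001021))
  m=5: (-0.451368, 0.060618) × (0.007324, 0.003246) = (-0.003503, -0.001021)  (running Σ = (-0.131096, 0.000000))
Accumulated sum (-0.131096, 0.000000); after 4π/(2l+1) scaling, (-0.149763, 0.000000) ⇒ P_5 = -0.149763

-0.149763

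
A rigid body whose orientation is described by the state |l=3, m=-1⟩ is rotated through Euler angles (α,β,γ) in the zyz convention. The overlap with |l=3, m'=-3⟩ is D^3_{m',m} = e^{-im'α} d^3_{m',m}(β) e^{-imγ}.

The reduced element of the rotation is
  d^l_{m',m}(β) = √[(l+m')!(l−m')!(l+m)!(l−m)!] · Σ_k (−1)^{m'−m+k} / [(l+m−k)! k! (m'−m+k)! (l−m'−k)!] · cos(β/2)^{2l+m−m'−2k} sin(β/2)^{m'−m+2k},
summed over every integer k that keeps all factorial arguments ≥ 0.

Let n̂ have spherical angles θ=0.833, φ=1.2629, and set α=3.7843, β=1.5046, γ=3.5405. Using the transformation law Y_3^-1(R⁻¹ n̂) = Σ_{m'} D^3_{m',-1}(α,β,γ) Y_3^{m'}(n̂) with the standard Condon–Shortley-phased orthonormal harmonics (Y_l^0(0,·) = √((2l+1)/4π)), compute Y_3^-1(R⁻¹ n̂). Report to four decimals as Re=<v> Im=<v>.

Need the full column D^3_{m',-1} for m'=−3..3 at α=3.7843, β=1.5046, γ=3.5405.
cos(β/2)=0.730119, sin(β/2)=0.683320
d^3_{-3,-1}: single k=2 term ⇒ +0.513888;  D = -0.352623+0.373816i
d^3_{-2,-1}: k∈[1..2] ⇒ +0.448325 -0.785386 = -0.337062;  D = -0.038183+0.334892i
d^3_{-1,-1}: k∈[0..2] ⇒ +0.151483 -1.061483 +0.697324 = -0.212676;  D = -0.107365-0.183586i
d^3_{0,-1}: k∈[0..2] ⇒ -0.491115 +1.290521 -0.376794 = +0.422612;  D = -0.389431-0.164147i
d^3_{1,-1}: k∈[0..2] ⇒ +0.796112 -0.929766 +0.101799 = -0.031854;  D = -0.030912+0.007689i
d^3_{2,-1}: k∈[0..1] ⇒ -0.785386 +0.343965 = -0.441422;  D = +0.279032-0.342044i
d^3_{3,-1}: single k=0 term ⇒ +0.450121;  D = +0.018711-0.449732i
Y_3^{m'}(θ=0.833,φ=1.2629) and Σ D·Y over m':
  (-0.3526+0.3738i)·(-0.1349+0.1019i)  (-0.0382+0.3349i)·(-0.3073-0.2174i)  (-0.1074-0.1836i)·(+0.0915-0.2877i)  (-0.3894-0.1641i)·(-0.1852+0.0000i)  (-0.0309+0.0077i)·(-0.0915-0.2877i)  (+0.2790-0.3420i)·(-0.3073+0.2174i)  (+0.0187-0.4497i)·(+0.1349+0.1019i)
Y_3^-1(R⁻¹ n̂) = +0.145498-0.021256i

Re=0.1455 Im=-0.0213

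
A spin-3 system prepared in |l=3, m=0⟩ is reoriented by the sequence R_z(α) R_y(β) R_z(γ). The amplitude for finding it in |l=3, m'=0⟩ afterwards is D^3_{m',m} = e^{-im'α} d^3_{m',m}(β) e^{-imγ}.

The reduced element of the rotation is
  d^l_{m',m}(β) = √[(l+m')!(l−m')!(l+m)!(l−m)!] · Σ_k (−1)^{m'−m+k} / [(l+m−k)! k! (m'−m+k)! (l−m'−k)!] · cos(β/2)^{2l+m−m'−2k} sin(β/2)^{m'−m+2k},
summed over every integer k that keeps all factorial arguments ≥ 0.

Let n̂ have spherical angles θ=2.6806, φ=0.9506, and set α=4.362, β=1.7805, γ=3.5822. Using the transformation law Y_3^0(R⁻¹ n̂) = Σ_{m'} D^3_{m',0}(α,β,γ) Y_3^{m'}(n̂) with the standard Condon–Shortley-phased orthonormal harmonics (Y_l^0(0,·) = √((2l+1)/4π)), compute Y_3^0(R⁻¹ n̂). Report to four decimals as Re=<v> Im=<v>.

Need the full column D^3_{m',0} for m'=−3..3 at α=4.3620, β=1.7805, γ=3.5822.
cos(β/2)=0.629218, sin(β/2)=0.777229
d^3_{-3,0}: single k=3 term ⇒ +0.523076;  D = +0.454032+0.259738i
d^3_{-2,0}: k∈[2..3] ⇒ +0.518636 -0.791332 = -0.272696;  D = +0.208433-0.175838i
d^3_{-1,0}: k∈[1..3] ⇒ +0.265549 -1.215519 +0.618211 = -0.331759;  D = +0.113881+0.311601i
d^3_{0,0}: k∈[0..3] ⇒ +0.062059 -0.852206 +1.300291 -0.220442 = +0.289703;  D = +0.289703+0.000000i
d^3_{1,0}: k∈[0..2] ⇒ -0.265549 +1.215519 -0.618211 = +0.331759;  D = -0.113881+0.311601i
d^3_{2,0}: k∈[0..1] ⇒ +0.518636 -0.791332 = -0.272696;  D = +0.208433+0.175838i
d^3_{3,0}: single k=0 term ⇒ -0.523076;  D = -0.454032+0.259738i
Y_3^{m'}(θ=2.6806,φ=0.9506) and Σ D·Y over m':
  (+0.4540+0.2597i)·(-0.0352-0.0105i)  (+0.2084-0.1758i)·(+0.0588+0.1713i)  (+0.1139+0.3116i)·(+0.2515-0.3522i)  (+0.2897+0.0000i)·(-0.3378+0.0000i)  (-0.1139+0.3116i)·(-0.2515-0.3522i)  (+0.2084+0.1758i)·(+0.0588-0.1713i)  (-0.4540+0.2597i)·(+0.0352-0.0105i)
Y_3^0(R⁻¹ n̂) = +0.237176-0.000000i

Re=0.2372 Im=0.0000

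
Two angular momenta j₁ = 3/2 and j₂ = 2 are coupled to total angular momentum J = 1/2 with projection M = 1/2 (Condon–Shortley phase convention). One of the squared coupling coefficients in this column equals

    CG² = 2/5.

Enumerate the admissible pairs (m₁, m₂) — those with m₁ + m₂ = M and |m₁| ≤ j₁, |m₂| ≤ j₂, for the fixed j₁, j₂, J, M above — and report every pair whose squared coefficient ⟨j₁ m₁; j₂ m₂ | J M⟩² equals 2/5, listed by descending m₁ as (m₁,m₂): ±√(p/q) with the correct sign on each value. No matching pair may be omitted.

(-3/2,2): −√(2/5)

Admissible pairs with m₁+m₂ = M = 1/2: (-3/2,2), (-1/2,1), (1/2,0), (3/2,-1)
  (m₁,m₂)=(3/2,-1): CG² = 1/10, CG = +√(1/10)
  (m₁,m₂)=(1/2,0): CG² = 1/5, CG = −√(1/5)
  (m₁,m₂)=(-1/2,1): CG² = 3/10, CG = +√(3/10)
  (m₁,m₂)=(-3/2,2): CG² = 2/5, CG = −√(2/5)   ← matches the target
Pairs with CG² = 2/5: (-3/2,2): −√(2/5)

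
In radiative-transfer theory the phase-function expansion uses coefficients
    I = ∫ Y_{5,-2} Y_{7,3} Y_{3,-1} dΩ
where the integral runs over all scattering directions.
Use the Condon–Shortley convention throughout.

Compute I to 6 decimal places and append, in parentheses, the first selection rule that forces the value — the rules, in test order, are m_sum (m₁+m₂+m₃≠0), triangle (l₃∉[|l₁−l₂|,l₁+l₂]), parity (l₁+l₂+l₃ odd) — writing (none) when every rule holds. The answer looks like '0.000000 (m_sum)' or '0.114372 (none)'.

Σlᵢ=15 odd — θ-integrand is odd under cosθ→−cosθ; I=0

0.000000 (parity)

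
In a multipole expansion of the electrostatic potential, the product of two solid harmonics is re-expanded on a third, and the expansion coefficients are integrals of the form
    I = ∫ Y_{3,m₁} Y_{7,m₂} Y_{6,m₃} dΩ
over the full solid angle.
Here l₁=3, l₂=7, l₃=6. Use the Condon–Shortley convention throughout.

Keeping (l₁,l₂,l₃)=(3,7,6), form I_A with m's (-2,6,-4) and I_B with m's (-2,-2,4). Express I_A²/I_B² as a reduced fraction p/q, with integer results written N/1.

Same 3,7,6: normalisation and zero-m 3j drop out of the ratio.
A: Δ: 4! 2! 10! / 17! → 1/2042040; sum: t=3:−1/43545600 t=4:+1/8709120 = 1/10886400; 3j²(3 7 6; -2 6 -4) = Δ·Π!·Σ² = 8/357  (sign +1)
B: Δ: 4! 2! 10! / 17! → 1/2042040; sum: t=3:−1/967680 t=4:+1/8709120 = -1/1088640; 3j²(3 7 6; -2 -2 4) = Δ·Π!·Σ² = 800/51051  (sign -1)
I_A²/I_B² = (8/357)/(800/51051) = 143/100

143/100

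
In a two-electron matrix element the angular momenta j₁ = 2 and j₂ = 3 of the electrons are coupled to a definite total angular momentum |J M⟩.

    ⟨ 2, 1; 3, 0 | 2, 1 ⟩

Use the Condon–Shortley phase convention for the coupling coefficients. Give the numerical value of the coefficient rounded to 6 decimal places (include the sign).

−√(2/7) = -0.534522

j₁+j₂−J=3  J+j₁−j₂=1  J−j₁+j₂=3  j₁+j₂+J+1=8
(j₁±m₁, j₂±m₂, J±M) = (3,1,3,3,3,1)
P² = 81/14
sum k=0..1:
  [0] +1/36 = 1/36
  [1] −1/4 = -1/4
S = -2/9
C² = P²·S² = 2/7 ; C = -0.534522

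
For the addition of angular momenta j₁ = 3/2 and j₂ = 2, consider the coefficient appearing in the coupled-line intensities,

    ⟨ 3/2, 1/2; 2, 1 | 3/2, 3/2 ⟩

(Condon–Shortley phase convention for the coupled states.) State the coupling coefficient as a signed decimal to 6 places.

−√(2/5) = -0.632456

j₁+j₂−J=2  J+j₁−j₂=1  J−j₁+j₂=2  j₁+j₂+J+1=6
(j₁±m₁, j₂±m₂, J±M) = (2,1,3,1,3,0)
P² = 8/5
sum k=1..1:
  [1] −1/2 = -1/2
S = -1/2
C² = P²·S² = 2/5 ; C = -0.632456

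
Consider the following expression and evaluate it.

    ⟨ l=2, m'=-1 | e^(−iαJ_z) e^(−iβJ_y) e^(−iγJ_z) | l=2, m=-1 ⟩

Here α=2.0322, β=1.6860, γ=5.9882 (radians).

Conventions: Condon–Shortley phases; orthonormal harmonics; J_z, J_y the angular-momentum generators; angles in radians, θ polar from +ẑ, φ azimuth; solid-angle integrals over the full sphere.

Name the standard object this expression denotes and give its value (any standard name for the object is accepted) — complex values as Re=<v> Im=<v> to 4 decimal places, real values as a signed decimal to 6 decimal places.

Wigner D-matrix element, Re=0.0902 Im=-0.5367

This is a Wigner D-matrix element — the rotation-matrix element ⟨l m'| R(α,β,γ) |l m⟩ in the angular-momentum basis.
First d^2_{-1,-1}(β=1.6860), then the phase factors e^{-i(-1)α} and e^{-i(-1)γ}:
c=cos(1.686000/2)=0.665226, s=sin(1.686000/2)=0.746642; N=√[1·6·1·6]=6.000000
The bounds max(0,m−m')=0 and min(l+m,l−m')=1 give 2 terms
  k=0: (−1)^0·6.0000/(6)·0.6652^4·0.7466^0 = +0.195829
  k=1: (−1)^1·6.0000/(2)·0.6652^2·0.7466^2 = -0.740090
d^2_{-1,-1}(1.6860) = +0.195829 -0.740090 = -0.544261
Phases: e^{-i·(-1)·2.0322}=-0.445205+0.895428i, e^{-i·(-1)·5.9882}=+0.956806-0.290726i ⇒ D=+0.090158-0.536742i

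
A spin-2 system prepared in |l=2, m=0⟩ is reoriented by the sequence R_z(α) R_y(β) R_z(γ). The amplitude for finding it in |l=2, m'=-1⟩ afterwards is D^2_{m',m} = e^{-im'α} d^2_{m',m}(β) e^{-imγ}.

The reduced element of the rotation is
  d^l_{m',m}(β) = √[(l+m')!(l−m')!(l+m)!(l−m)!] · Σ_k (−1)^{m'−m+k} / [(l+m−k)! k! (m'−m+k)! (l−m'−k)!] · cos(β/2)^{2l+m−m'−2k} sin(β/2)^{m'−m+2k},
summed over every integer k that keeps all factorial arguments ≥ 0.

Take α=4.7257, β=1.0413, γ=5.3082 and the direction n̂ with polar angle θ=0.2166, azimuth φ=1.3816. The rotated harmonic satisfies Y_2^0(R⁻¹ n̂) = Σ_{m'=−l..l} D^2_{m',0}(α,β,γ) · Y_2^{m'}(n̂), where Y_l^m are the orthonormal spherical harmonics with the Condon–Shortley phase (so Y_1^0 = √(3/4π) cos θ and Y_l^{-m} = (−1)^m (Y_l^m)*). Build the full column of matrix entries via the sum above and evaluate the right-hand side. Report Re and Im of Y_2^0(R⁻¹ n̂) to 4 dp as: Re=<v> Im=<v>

Need the full column D^2_{m',0} for m'=−2..2 at α=4.7257, β=1.0413, γ=5.3082.
cos(β/2)=0.867496, sin(β/2)=0.497444
d^2_{-2,0}: single k=2 term ⇒ +0.456141;  D = -0.455979-0.012142i
d^2_{-1,0}: k∈[1..2] ⇒ +0.795467 -0.261563 = +0.533905;  D = +0.007107-0.533857i
d^2_{0,0}: k∈[0..2] ⇒ +0.566331 -0.744875 +0.061232 = -0.117313;  D = -0.117313+0.000000i
d^2_{1,0}: k∈[0..1] ⇒ -0.795467 +0.261563 = -0.533905;  D = -0.007107-0.533857i
d^2_{2,0}: single k=0 term ⇒ +0.456141;  D = -0.455979+0.012142i
Y_2^{m'}(θ=0.2166,φ=1.3816) and Σ D·Y over m':
  (-0.4560-0.0121i)·(-0.0166-0.0066i)  (+0.0071-0.5339i)·(+0.0305-0.1593i)  (-0.1173+0.0000i)·(+0.5871+0.0000i)  (-0.0071-0.5339i)·(-0.0305-0.1593i)  (-0.4560+0.0121i)·(-0.0166+0.0066i)
Y_2^0(R⁻¹ n̂) = -0.223520+0.000000i

Re=-0.2235 Im=0.0000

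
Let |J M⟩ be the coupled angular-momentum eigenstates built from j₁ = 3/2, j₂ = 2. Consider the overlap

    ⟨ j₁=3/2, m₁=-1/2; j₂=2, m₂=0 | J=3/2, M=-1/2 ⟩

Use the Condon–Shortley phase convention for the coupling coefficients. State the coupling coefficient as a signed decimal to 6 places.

√[4·2!1!2!/6! · 1!2!2!2!1!2!] = √(16/45)
  +(−1)^1/∏(1,1,1,1,0,1)! = -1  (running -1)
  +(−1)^2/∏(2,0,0,0,1,2)! = 1/4  (running -3/4)
⟨..|..⟩ = √(16/45)·(-3/4) = -0.447214

-0.447214  (= −√(1/5))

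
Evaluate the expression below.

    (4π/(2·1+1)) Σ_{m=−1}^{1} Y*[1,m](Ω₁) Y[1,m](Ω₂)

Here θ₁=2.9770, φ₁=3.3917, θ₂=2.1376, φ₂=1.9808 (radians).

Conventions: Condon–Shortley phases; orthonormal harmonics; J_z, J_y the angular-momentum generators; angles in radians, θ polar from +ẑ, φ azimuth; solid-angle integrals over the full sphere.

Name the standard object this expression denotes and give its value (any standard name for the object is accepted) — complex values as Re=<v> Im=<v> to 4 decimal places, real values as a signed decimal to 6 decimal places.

This sum is the spherical-harmonic addition theorem: it equals the Legendre polynomial P_l(cos γ) of the angle γ between the two directions.
Addition theorem: P_1(cos γ) = (4π/3) Σ_m Y*_{lm}(Ω₁) Y_{lm}(Ω₂), m = −1…1:
  term(m=-1) = +0.002627+0.016289i   from Y*(Ω₁)=-0.054848-0.014011i, Y(Ω₂)=-0.116182-0.267309i
  term(m=+0) = +0.126452+0.000000i   from Y*(Ω₁)=-0.481999-0.000000i, Y(Ω₂)=-0.262349+0.000000i
  term(m=+1) = +0.002627-0.016289i   from Y*(Ω₁)=+0.054848-0.014011i, Y(Ω₂)=+0.116182-0.267309i
Total Σ_m = +0.131706+0.000000i. Multiply by 4.188790: +0.551690+0.000000i. P_1(cos γ) = 0.551690

Legendre polynomial (addition theorem), +0.551690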